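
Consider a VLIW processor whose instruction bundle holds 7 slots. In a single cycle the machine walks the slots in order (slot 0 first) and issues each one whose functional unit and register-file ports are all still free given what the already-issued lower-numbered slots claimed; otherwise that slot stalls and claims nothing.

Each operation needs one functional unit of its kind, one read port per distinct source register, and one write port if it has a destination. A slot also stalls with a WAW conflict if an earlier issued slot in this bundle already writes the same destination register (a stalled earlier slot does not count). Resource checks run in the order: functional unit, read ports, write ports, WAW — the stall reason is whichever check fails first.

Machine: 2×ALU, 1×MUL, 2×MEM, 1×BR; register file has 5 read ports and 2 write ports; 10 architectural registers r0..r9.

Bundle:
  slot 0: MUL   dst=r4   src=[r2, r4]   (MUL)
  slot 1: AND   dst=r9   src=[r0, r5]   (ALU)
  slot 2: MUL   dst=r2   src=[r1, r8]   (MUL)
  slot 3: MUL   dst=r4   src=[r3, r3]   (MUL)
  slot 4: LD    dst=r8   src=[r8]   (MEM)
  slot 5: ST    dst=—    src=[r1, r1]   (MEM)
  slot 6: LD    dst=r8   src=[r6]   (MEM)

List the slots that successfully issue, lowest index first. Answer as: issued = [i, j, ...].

slot 0 (MUL): ISSUE — free A2,Mu0,Ld2,B1 rp3 wp1
slot 1 (ALU): ISSUE — free A1,Mu0,Ld2,B1 rp1 wp0
slot 2 (MUL): stall FU — free A1,Mu0,Ld2,B1 rp1 wp0
slot 3 (MUL): stall FU — free A1,Mu0,Ld2,B1 rp1 wp0
slot 4 (MEM): stall WR_PORT — free A1,Mu0,Ld2,B1 rp1 wp0
slot 5 (MEM): ISSUE — free A1,Mu0,Ld1,B1 rp0 wp0
slot 6 (MEM): stall RD_PORT — free A1,Mu0,Ld1,B1 rp0 wp0

issued = [0, 1, 5]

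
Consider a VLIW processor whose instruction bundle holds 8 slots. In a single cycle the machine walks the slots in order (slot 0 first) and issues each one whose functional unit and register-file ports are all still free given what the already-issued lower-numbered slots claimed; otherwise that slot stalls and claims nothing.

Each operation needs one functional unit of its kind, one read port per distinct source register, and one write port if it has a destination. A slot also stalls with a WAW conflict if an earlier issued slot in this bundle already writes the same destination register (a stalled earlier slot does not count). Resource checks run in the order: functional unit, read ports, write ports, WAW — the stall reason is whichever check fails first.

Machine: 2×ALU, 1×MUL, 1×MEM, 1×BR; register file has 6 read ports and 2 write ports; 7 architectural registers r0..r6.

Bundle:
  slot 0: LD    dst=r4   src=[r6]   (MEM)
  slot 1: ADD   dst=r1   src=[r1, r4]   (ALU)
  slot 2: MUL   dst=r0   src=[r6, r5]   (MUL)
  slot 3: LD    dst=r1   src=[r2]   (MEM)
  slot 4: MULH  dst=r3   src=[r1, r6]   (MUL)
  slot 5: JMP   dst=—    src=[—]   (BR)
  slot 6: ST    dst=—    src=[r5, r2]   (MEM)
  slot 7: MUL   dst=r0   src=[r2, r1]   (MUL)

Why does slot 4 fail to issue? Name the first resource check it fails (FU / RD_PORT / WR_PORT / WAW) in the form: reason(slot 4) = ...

reason(slot 4) = WR_PORT

#0 MEM src=r6 dispatched  <A:2 Mu:1 Ld:0 B:1 rd:5 wr:1>
#1 ALU src=r1,r4 dispatched  <A:1 Mu:1 Ld:0 B:1 rd:3 wr:0>
#2 MUL src=r6,r5 held:WR_PORT  <A:1 Mu:1 Ld:0 B:1 rd:3 wr:0>
#3 MEM src=r2 held:FU  <A:1 Mu:1 Ld:0 B:1 rd:3 wr:0>
#4 MUL src=r1,r6 held:WR_PORT  <A:1 Mu:1 Ld:0 B:1 rd:3 wr:0>
#5 BR src=- dispatched  <A:1 Mu:1 Ld:0 B:0 rd:3 wr:0>
#6 MEM src=r5,r2 held:FU  <A:1 Mu:1 Ld:0 B:0 rd:3 wr:0>
#7 MUL src=r2,r1 held:WR_PORT  <A:1 Mu:1 Ld:0 B:0 rd:3 wr:0>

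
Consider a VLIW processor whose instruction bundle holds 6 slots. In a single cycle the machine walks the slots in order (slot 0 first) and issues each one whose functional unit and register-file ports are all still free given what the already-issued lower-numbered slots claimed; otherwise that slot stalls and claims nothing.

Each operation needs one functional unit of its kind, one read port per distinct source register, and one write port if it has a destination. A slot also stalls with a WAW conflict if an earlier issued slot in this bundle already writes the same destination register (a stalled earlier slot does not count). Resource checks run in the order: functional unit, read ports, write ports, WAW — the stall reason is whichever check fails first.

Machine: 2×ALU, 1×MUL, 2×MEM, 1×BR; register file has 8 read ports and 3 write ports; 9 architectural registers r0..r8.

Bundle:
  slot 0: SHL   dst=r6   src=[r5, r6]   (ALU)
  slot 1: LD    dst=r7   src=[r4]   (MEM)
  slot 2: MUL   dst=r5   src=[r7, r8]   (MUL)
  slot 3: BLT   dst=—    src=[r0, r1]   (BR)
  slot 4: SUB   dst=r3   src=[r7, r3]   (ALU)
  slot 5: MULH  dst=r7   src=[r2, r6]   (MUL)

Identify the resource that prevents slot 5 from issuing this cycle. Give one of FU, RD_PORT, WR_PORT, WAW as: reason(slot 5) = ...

reason(slot 5) = FU

[0] ALU needs rd=2 wr=1: ok; after: ALU=1 MUL=1 MEM=2 BR=1, R=6, W=2
[1] MEM needs rd=1 wr=1: ok; after: ALU=1 MUL=1 MEM=1 BR=1, R=5, W=1
[2] MUL needs rd=2 wr=1: ok; after: ALU=1 MUL=0 MEM=1 BR=1, R=3, W=0
[3] BR needs rd=2 wr=0: ok; after: ALU=1 MUL=0 MEM=1 BR=0, R=1, W=0
[4] ALU needs rd=2 wr=1: RD_PORT; after: ALU=1 MUL=0 MEM=1 BR=0, R=1, W=0
[5] MUL needs rd=2 wr=1: FU; after: ALU=1 MUL=0 MEM=1 BR=0, R=1, W=0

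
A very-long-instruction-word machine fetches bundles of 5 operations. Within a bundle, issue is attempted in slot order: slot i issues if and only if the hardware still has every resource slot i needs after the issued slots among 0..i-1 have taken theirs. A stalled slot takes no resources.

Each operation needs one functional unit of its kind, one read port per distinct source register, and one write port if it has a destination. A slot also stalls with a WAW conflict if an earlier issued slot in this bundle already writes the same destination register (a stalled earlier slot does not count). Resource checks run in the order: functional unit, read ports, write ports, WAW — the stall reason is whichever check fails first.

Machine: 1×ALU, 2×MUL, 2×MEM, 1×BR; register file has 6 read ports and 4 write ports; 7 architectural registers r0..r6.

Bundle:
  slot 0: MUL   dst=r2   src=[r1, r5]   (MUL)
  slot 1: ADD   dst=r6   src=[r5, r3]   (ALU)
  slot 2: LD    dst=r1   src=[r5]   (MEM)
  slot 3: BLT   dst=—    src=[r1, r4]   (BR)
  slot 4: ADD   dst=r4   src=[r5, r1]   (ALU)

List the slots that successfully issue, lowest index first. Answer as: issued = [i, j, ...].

issued = [0, 1, 2]

(0) want 1×MUL +2rd +1wr — yes → AL1|MU1|ME2|BR1|rd4|wr3
(1) want 1×ALU +2rd +1wr — yes → AL0|MU1|ME2|BR1|rd2|wr2
(2) want 1×MEM +1rd +1wr — yes → AL0|MU1|ME1|BR1|rd1|wr1
(3) want 1×BR +2rd +0wr — RD_PORT → AL0|MU1|ME1|BR1|rd1|wr1
(4) want 1×ALU +2rd +1wr — FU → AL0|MU1|ME1|BR1|rd1|wr1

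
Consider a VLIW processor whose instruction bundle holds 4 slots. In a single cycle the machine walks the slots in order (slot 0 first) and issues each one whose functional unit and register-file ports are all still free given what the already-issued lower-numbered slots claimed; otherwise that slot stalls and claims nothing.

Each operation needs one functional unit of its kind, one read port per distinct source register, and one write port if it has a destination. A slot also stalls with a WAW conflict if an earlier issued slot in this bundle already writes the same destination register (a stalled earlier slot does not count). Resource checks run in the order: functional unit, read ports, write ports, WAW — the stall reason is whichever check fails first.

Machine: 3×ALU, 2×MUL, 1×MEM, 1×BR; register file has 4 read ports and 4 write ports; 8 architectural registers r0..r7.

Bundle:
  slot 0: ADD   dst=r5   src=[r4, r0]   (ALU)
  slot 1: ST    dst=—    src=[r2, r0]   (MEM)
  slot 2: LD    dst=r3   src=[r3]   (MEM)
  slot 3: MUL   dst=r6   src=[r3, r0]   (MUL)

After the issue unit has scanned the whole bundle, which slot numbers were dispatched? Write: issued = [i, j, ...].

issued = [0, 1]

[0] ALU needs rd=2 wr=1: ok; after: ALU=2 MUL=2 MEM=1 BR=1, R=2, W=3
[1] MEM needs rd=2 wr=0: ok; after: ALU=2 MUL=2 MEM=0 BR=1, R=0, W=3
[2] MEM needs rd=1 wr=1: FU; after: ALU=2 MUL=2 MEM=0 BR=1, R=0, W=3
[3] MUL needs rd=2 wr=1: RD_PORT; after: ALU=2 MUL=2 MEM=0 BR=1, R=0, W=3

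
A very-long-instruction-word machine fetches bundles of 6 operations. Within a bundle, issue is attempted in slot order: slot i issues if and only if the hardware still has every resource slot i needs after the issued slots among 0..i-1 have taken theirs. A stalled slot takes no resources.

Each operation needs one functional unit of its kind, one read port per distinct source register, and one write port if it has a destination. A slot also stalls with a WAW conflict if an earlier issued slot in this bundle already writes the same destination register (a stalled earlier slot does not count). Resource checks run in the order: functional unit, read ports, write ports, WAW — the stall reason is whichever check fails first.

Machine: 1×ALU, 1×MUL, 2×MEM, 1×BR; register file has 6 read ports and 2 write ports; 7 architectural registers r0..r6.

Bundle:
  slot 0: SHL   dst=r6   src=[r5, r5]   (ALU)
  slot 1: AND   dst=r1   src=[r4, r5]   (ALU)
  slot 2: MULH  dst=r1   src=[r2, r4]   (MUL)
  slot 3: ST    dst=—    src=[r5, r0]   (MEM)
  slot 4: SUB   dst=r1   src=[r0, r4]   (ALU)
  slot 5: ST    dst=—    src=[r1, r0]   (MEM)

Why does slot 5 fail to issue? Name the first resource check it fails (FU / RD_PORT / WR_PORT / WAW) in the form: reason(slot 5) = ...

#0 ALU src=r5,r5 dispatched  <A:0 Mu:1 Ld:2 B:1 rd:5 wr:1>
#1 ALU src=r4,r5 held:FU  <A:0 Mu:1 Ld:2 B:1 rd:5 wr:1>
#2 MUL src=r2,r4 dispatched  <A:0 Mu:0 Ld:2 B:1 rd:3 wr:0>
#3 MEM src=r5,r0 dispatched  <A:0 Mu:0 Ld:1 B:1 rd:1 wr:0>
#4 ALU src=r0,r4 held:FU  <A:0 Mu:0 Ld:1 B:1 rd:1 wr:0>
#5 MEM src=r1,r0 held:RD_PORT  <A:0 Mu:0 Ld:1 B:1 rd:1 wr:0>

reason(slot 5) = RD_PORT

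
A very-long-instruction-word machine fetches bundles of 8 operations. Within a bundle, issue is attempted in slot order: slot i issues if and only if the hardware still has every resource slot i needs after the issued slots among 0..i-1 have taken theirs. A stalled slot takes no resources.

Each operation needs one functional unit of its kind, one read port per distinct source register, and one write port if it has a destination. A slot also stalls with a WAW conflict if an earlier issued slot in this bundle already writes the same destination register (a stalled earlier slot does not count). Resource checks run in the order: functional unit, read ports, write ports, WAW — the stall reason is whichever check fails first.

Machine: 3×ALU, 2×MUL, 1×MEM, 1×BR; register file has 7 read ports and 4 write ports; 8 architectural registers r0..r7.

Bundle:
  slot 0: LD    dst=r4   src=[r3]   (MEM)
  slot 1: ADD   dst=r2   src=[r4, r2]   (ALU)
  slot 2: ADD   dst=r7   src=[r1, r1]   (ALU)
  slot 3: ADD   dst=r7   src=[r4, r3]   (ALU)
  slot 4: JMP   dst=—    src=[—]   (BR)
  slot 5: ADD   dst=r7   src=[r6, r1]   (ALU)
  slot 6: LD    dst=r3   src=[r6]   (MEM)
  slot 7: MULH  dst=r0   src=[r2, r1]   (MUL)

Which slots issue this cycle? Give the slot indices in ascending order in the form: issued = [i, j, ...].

slot 0 (MEM): ISSUE — free A3,Mu2,Ld0,B1 rp6 wp3
slot 1 (ALU): ISSUE — free A2,Mu2,Ld0,B1 rp4 wp2
slot 2 (ALU): ISSUE — free A1,Mu2,Ld0,B1 rp3 wp1
slot 3 (ALU): stall WAW — free A1,Mu2,Ld0,B1 rp3 wp1
slot 4 (BR): ISSUE — free A1,Mu2,Ld0,B0 rp3 wp1
slot 5 (ALU): stall WAW — free A1,Mu2,Ld0,B0 rp3 wp1
slot 6 (MEM): stall FU — free A1,Mu2,Ld0,B0 rp3 wp1
slot 7 (MUL): ISSUE — free A1,Mu1,Ld0,B0 rp1 wp0

issued = [0, 1, 2, 4, 7]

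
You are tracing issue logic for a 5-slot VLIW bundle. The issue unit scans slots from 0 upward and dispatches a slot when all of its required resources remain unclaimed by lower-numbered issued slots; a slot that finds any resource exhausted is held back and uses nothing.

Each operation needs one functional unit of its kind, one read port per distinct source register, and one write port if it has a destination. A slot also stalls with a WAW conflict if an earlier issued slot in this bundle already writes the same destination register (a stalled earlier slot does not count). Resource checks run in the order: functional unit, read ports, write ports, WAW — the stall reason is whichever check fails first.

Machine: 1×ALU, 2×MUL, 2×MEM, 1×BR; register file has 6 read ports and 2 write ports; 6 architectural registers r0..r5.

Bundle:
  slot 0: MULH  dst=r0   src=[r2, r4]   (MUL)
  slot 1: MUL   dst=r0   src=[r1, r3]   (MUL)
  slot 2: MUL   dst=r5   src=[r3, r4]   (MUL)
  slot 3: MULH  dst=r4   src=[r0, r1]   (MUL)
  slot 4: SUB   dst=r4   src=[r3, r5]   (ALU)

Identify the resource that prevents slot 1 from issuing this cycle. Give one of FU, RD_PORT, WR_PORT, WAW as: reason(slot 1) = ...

reason(slot 1) = WAW

slot 0 (MUL): ISSUE — free A1,Mu1,Ld2,B1 rp4 wp1
slot 1 (MUL): stall WAW — free A1,Mu1,Ld2,B1 rp4 wp1
slot 2 (MUL): ISSUE — free A1,Mu0,Ld2,B1 rp2 wp0
slot 3 (MUL): stall FU — free A1,Mu0,Ld2,B1 rp2 wp0
slot 4 (ALU): stall WR_PORT — free A1,Mu0,Ld2,B1 rp2 wp0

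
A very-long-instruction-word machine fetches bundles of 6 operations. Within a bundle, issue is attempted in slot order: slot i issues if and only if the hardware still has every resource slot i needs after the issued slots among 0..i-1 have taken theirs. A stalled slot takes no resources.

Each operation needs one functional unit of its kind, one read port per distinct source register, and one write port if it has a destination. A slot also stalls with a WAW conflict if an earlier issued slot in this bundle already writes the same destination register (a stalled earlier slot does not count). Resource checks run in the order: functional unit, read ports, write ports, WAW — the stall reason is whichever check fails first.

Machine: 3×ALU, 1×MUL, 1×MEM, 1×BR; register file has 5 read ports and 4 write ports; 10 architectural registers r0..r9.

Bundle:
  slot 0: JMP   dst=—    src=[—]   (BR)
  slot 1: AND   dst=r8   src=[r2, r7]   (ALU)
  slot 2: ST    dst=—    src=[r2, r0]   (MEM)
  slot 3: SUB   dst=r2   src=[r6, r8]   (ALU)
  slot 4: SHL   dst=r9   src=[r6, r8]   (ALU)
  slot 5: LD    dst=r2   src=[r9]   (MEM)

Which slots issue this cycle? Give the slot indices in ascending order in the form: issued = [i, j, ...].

issued = [0, 1, 2]

slot 0 (BR): ISSUE — free A3,Mu1,Ld1,B0 rp5 wp4
slot 1 (ALU): ISSUE — free A2,Mu1,Ld1,B0 rp3 wp3
slot 2 (MEM): ISSUE — free A2,Mu1,Ld0,B0 rp1 wp3
slot 3 (ALU): stall RD_PORT — free A2,Mu1,Ld0,B0 rp1 wp3
slot 4 (ALU): stall RD_PORT — free A2,Mu1,Ld0,B0 rp1 wp3
slot 5 (MEM): stall FU — free A2,Mu1,Ld0,B0 rp1 wp3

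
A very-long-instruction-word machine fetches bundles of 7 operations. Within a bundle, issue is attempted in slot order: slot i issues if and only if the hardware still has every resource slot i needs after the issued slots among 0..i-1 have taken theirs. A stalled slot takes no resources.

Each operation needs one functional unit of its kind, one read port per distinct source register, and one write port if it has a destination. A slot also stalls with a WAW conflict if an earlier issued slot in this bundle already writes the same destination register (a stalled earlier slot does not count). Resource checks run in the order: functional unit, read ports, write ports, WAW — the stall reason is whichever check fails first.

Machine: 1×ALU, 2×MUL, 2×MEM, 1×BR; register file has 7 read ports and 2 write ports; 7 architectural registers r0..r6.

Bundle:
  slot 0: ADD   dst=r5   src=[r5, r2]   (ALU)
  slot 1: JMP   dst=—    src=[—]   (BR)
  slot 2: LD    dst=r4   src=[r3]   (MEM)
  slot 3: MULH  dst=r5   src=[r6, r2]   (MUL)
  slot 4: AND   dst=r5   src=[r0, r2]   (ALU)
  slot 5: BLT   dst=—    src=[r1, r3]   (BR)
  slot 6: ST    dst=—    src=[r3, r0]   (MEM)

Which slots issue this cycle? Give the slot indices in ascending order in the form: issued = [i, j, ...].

slot 0 (ALU): ISSUE — free A0,Mu2,Ld2,B1 rp5 wp1
slot 1 (BR): ISSUE — free A0,Mu2,Ld2,B0 rp5 wp1
slot 2 (MEM): ISSUE — free A0,Mu2,Ld1,B0 rp4 wp0
slot 3 (MUL): stall WR_PORT — free A0,Mu2,Ld1,B0 rp4 wp0
slot 4 (ALU): stall FU — free A0,Mu2,Ld1,B0 rp4 wp0
slot 5 (BR): stall FU — free A0,Mu2,Ld1,B0 rp4 wp0
slot 6 (MEM): ISSUE — free A0,Mu2,Ld0,B0 rp2 wp0

issued = [0, 1, 2, 6]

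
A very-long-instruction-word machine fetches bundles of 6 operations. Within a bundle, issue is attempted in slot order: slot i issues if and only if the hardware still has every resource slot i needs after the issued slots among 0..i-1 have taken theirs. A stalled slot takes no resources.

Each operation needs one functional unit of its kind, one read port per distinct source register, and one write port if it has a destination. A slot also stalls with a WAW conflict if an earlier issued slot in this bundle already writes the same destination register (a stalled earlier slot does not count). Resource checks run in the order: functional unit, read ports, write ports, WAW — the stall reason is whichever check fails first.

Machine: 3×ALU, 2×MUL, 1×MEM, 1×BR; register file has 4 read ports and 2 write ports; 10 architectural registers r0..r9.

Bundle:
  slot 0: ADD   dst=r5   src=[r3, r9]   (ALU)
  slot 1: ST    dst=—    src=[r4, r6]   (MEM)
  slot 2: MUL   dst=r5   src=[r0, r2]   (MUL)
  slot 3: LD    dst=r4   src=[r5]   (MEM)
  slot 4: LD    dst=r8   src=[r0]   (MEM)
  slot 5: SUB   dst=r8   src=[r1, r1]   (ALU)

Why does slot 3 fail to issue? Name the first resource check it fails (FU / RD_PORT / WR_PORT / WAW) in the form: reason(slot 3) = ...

reason(slot 3) = FU

slot 0 (ALU): ISSUE — free A2,Mu2,Ld1,B1 rp2 wp1
slot 1 (MEM): ISSUE — free A2,Mu2,Ld0,B1 rp0 wp1
slot 2 (MUL): stall RD_PORT — free A2,Mu2,Ld0,B1 rp0 wp1
slot 3 (MEM): stall FU — free A2,Mu2,Ld0,B1 rp0 wp1
slot 4 (MEM): stall FU — free A2,Mu2,Ld0,B1 rp0 wp1
slot 5 (ALU): stall RD_PORT — free A2,Mu2,Ld0,B1 rp0 wp1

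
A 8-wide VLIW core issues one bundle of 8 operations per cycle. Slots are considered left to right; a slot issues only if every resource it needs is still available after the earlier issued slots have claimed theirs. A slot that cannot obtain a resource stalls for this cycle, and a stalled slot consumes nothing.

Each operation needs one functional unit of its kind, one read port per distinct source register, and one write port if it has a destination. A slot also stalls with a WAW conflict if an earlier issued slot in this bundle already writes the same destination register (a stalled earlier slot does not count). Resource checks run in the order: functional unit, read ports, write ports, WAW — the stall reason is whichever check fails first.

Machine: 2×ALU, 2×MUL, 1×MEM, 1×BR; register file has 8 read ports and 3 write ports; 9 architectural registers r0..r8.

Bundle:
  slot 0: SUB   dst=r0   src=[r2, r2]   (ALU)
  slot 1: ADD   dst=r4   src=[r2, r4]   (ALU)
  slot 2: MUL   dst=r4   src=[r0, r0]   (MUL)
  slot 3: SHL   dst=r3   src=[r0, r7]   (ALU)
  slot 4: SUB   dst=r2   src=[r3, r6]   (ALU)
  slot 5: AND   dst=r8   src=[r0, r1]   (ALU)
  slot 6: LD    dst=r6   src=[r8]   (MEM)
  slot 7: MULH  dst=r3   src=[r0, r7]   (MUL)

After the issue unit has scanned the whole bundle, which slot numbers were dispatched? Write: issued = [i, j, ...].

issued = [0, 1, 6]

(0) want 1×ALU +1rd +1wr — yes → AL1|MU2|ME1|BR1|rd7|wr2
(1) want 1×ALU +2rd +1wr — yes → AL0|MU2|ME1|BR1|rd5|wr1
(2) want 1×MUL +1rd +1wr — WAW → AL0|MU2|ME1|BR1|rd5|wr1
(3) want 1×ALU +2rd +1wr — FU → AL0|MU2|ME1|BR1|rd5|wr1
(4) want 1×ALU +2rd +1wr — FU → AL0|MU2|ME1|BR1|rd5|wr1
(5) want 1×ALU +2rd +1wr — FU → AL0|MU2|ME1|BR1|rd5|wr1
(6) want 1×MEM +1rd +1wr — yes → AL0|MU2|ME0|BR1|rd4|wr0
(7) want 1×MUL +2rd +1wr — WR_PORT → AL0|MU2|ME0|BR1|rd4|wr0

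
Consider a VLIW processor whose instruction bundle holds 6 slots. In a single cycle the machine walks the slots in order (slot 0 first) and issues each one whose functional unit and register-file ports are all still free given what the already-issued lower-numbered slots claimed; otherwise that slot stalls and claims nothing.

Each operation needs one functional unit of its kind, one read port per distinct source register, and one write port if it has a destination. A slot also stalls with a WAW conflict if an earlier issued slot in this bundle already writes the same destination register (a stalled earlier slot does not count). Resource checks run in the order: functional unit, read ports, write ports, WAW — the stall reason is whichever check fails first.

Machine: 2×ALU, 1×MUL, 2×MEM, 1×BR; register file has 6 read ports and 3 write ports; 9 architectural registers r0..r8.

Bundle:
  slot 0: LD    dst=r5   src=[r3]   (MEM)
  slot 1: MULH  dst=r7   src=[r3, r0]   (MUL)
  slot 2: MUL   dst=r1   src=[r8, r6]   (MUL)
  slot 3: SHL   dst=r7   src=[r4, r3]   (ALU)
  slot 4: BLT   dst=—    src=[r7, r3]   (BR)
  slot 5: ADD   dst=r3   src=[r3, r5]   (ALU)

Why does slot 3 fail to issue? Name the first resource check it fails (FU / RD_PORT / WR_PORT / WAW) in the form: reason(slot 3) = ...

reason(slot 3) = WAW

#0 MEM src=r3 dispatched  <A:2 Mu:1 Ld:1 B:1 rd:5 wr:2>
#1 MUL src=r3,r0 dispatched  <A:2 Mu:0 Ld:1 B:1 rd:3 wr:1>
#2 MUL src=r8,r6 held:FU  <A:2 Mu:0 Ld:1 B:1 rd:3 wr:1>
#3 ALU src=r4,r3 held:WAW  <A:2 Mu:0 Ld:1 B:1 rd:3 wr:1>
#4 BR src=r7,r3 dispatched  <A:2 Mu:0 Ld:1 B:0 rd:1 wr:1>
#5 ALU src=r3,r5 held:RD_PORT  <A:2 Mu:0 Ld:1 B:0 rd:1 wr:1>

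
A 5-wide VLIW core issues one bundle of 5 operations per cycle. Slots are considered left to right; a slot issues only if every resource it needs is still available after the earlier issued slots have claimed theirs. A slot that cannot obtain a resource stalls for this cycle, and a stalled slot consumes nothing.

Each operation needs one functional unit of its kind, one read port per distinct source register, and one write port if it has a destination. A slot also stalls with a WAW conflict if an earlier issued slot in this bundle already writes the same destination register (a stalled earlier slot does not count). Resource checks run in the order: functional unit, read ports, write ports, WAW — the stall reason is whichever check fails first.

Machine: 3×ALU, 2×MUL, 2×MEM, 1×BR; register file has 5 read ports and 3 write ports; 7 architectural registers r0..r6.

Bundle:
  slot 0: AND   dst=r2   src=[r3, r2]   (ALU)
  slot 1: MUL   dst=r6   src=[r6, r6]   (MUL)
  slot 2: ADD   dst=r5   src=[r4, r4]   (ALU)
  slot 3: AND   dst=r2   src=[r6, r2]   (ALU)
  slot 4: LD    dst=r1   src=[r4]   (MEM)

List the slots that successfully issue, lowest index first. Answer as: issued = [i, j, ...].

(0) want 1×ALU +2rd +1wr — yes → AL2|MU2|ME2|BR1|rd3|wr2
(1) want 1×MUL +1rd +1wr — yes → AL2|MU1|ME2|BR1|rd2|wr1
(2) want 1×ALU +1rd +1wr — yes → AL1|MU1|ME2|BR1|rd1|wr0
(3) want 1×ALU +2rd +1wr — RD_PORT → AL1|MU1|ME2|BR1|rd1|wr0
(4) want 1×MEM +1rd +1wr — WR_PORT → AL1|MU1|ME2|BR1|rd1|wr0

issued = [0, 1, 2]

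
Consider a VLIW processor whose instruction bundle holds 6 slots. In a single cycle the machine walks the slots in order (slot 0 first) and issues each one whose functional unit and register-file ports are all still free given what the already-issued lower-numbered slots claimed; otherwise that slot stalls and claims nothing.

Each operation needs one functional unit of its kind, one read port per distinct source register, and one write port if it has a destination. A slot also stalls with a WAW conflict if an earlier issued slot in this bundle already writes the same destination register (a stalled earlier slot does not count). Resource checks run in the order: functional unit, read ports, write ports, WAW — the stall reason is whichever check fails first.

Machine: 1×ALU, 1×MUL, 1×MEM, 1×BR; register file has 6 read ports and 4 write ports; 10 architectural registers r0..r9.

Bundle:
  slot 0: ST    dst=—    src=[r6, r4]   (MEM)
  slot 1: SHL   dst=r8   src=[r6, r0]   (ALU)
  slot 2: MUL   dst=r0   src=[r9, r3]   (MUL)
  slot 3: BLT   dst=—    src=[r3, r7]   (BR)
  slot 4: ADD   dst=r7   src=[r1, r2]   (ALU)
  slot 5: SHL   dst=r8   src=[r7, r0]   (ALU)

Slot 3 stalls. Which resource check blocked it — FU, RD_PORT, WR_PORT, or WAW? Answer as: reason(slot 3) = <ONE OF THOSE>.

slot 0 (MEM): ISSUE — free A1,Mu1,Ld0,B1 rp4 wp4
slot 1 (ALU): ISSUE — free A0,Mu1,Ld0,B1 rp2 wp3
slot 2 (MUL): ISSUE — free A0,Mu0,Ld0,B1 rp0 wp2
slot 3 (BR): stall RD_PORT — free A0,Mu0,Ld0,B1 rp0 wp2
slot 4 (ALU): stall FU — free A0,Mu0,Ld0,B1 rp0 wp2
slot 5 (ALU): stall FU — free A0,Mu0,Ld0,B1 rp0 wp2

reason(slot 3) = RD_PORT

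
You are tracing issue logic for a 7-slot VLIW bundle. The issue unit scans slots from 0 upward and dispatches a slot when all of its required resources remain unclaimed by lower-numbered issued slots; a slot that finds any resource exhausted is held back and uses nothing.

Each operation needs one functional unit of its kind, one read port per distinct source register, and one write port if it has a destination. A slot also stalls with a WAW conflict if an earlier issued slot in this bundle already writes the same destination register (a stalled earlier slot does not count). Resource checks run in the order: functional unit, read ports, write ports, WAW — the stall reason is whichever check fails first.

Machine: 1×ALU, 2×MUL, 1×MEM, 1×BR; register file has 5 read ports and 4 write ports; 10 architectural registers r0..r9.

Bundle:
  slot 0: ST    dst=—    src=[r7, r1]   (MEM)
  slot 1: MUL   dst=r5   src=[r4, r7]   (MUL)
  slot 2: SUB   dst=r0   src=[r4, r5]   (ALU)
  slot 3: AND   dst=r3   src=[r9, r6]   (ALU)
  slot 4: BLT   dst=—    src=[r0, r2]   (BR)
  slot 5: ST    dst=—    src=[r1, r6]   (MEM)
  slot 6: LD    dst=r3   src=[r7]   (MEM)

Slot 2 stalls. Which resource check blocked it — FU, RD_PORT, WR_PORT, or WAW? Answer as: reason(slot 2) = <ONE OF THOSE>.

#0 MEM src=r7,r1 dispatched  <A:1 Mu:2 Ld:0 B:1 rd:3 wr:4>
#1 MUL src=r4,r7 dispatched  <A:1 Mu:1 Ld:0 B:1 rd:1 wr:3>
#2 ALU src=r4,r5 held:RD_PORT  <A:1 Mu:1 Ld:0 B:1 rd:1 wr:3>
#3 ALU src=r9,r6 held:RD_PORT  <A:1 Mu:1 Ld:0 B:1 rd:1 wr:3>
#4 BR src=r0,r2 held:RD_PORT  <A:1 Mu:1 Ld:0 B:1 rd:1 wr:3>
#5 MEM src=r1,r6 held:FU  <A:1 Mu:1 Ld:0 B:1 rd:1 wr:3>
#6 MEM src=r7 held:FU  <A:1 Mu:1 Ld:0 B:1 rd:1 wr:3>

reason(slot 2) = RD_PORT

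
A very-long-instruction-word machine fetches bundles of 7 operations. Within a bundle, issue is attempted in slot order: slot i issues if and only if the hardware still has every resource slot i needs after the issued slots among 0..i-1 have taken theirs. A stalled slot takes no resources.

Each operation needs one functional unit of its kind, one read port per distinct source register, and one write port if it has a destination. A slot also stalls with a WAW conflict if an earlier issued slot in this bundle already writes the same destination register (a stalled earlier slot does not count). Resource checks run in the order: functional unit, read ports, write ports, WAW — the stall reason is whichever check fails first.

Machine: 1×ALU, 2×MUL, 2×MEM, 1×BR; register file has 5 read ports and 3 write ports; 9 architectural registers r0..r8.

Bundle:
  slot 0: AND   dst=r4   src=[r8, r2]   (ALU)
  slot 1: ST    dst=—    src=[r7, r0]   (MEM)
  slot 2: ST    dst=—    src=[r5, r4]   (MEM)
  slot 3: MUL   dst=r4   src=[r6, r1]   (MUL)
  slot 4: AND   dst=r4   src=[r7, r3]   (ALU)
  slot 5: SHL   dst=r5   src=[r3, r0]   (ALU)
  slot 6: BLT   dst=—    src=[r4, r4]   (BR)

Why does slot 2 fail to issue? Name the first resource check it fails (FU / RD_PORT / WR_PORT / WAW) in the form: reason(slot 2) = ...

reason(slot 2) = RD_PORT

[0] ALU needs rd=2 wr=1: ok; after: ALU=0 MUL=2 MEM=2 BR=1, R=3, W=2
[1] MEM needs rd=2 wr=0: ok; after: ALU=0 MUL=2 MEM=1 BR=1, R=1, W=2
[2] MEM needs rd=2 wr=0: RD_PORT; after: ALU=0 MUL=2 MEM=1 BR=1, R=1, W=2
[3] MUL needs rd=2 wr=1: RD_PORT; after: ALU=0 MUL=2 MEM=1 BR=1, R=1, W=2
[4] ALU needs rd=2 wr=1: FU; after: ALU=0 MUL=2 MEM=1 BR=1, R=1, W=2
[5] ALU needs rd=2 wr=1: FU; after: ALU=0 MUL=2 MEM=1 BR=1, R=1, W=2
[6] BR needs rd=1 wr=0: ok; after: ALU=0 MUL=2 MEM=1 BR=0, R=0, W=2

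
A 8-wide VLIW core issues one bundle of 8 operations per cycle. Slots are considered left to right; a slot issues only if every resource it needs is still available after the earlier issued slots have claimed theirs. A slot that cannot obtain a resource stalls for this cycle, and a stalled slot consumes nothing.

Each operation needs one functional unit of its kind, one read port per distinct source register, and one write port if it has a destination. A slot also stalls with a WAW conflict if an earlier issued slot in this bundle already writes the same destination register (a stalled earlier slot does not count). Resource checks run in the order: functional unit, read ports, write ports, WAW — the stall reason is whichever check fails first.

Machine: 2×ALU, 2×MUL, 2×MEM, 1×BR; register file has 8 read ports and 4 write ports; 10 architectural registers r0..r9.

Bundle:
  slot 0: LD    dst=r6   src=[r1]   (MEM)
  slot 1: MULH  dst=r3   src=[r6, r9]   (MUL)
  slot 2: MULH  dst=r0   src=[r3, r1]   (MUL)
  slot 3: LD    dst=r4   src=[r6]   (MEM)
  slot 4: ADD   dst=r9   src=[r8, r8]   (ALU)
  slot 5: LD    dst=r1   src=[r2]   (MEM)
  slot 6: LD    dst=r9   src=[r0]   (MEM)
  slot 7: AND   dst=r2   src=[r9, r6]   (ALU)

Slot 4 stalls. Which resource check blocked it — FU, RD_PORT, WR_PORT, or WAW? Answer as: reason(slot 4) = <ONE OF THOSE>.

reason(slot 4) = WR_PORT

[0] MEM needs rd=1 wr=1: ok; after: ALU=2 MUL=2 MEM=1 BR=1, R=7, W=3
[1] MUL needs rd=2 wr=1: ok; after: ALU=2 MUL=1 MEM=1 BR=1, R=5, W=2
[2] MUL needs rd=2 wr=1: ok; after: ALU=2 MUL=0 MEM=1 BR=1, R=3, W=1
[3] MEM needs rd=1 wr=1: ok; after: ALU=2 MUL=0 MEM=0 BR=1, R=2, W=0
[4] ALU needs rd=1 wr=1: WR_PORT; after: ALU=2 MUL=0 MEM=0 BR=1, R=2, W=0
[5] MEM needs rd=1 wr=1: FU; after: ALU=2 MUL=0 MEM=0 BR=1, R=2, W=0
[6] MEM needs rd=1 wr=1: FU; after: ALU=2 MUL=0 MEM=0 BR=1, R=2, W=0
[7] ALU needs rd=2 wr=1: WR_PORT; after: ALU=2 MUL=0 MEM=0 BR=1, R=2, W=0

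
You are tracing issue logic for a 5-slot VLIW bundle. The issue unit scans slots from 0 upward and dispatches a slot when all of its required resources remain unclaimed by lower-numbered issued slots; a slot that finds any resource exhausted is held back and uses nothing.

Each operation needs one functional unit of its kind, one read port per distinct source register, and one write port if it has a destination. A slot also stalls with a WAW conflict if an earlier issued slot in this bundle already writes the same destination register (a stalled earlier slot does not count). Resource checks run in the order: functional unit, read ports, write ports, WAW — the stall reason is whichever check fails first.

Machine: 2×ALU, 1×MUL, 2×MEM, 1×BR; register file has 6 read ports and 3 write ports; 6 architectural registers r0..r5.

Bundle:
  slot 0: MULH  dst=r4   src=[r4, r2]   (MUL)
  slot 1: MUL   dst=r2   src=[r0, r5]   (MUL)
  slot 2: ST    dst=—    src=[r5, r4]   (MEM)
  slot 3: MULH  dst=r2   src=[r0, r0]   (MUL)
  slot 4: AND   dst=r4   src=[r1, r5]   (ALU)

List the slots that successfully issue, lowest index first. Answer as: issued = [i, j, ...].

slot 0 (MUL): ISSUE — free A2,Mu0,Ld2,B1 rp4 wp2
slot 1 (MUL): stall FU — free A2,Mu0,Ld2,B1 rp4 wp2
slot 2 (MEM): ISSUE — free A2,Mu0,Ld1,B1 rp2 wp2
slot 3 (MUL): stall FU — free A2,Mu0,Ld1,B1 rp2 wp2
slot 4 (ALU): stall WAW — free A2,Mu0,Ld1,B1 rp2 wp2

issued = [0, 2]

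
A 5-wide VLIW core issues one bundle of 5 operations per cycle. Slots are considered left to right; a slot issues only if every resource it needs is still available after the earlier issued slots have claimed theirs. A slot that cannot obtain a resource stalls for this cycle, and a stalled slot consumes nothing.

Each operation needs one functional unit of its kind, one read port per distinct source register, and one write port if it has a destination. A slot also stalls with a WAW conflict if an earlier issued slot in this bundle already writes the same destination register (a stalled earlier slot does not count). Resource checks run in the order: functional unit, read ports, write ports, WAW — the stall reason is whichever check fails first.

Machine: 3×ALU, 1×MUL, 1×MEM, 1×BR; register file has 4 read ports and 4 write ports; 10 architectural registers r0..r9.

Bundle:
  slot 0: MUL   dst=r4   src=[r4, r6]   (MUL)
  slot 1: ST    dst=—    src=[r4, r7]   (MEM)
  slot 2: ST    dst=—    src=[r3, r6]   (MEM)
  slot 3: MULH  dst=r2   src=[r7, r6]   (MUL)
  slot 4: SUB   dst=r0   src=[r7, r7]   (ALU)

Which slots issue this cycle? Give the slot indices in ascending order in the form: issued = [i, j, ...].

#0 MUL src=r4,r6 dispatched  <A:3 Mu:0 Ld:1 B:1 rd:2 wr:3>
#1 MEM src=r4,r7 dispatched  <A:3 Mu:0 Ld:0 B:1 rd:0 wr:3>
#2 MEM src=r3,r6 held:FU  <A:3 Mu:0 Ld:0 B:1 rd:0 wr:3>
#3 MUL src=r7,r6 held:FU  <A:3 Mu:0 Ld:0 B:1 rd:0 wr:3>
#4 ALU src=r7,r7 held:RD_PORT  <A:3 Mu:0 Ld:0 B:1 rd:0 wr:3>

issued = [0, 1]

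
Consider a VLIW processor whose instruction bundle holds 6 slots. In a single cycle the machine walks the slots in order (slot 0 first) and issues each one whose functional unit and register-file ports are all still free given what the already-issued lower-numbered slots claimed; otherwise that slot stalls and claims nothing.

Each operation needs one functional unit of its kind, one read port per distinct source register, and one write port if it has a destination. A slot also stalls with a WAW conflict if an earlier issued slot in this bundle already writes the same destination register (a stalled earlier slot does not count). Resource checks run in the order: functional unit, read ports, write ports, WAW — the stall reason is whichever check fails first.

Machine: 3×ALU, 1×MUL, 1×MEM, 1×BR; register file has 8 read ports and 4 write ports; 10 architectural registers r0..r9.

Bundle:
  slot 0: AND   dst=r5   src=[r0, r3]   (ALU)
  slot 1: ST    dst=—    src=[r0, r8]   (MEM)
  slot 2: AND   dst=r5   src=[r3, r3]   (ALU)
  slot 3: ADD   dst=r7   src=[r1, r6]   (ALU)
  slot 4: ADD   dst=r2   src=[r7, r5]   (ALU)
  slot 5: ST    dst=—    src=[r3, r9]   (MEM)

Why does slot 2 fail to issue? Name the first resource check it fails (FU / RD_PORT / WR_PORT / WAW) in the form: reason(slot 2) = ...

#0 ALU src=r0,r3 dispatched  <A:2 Mu:1 Ld:1 B:1 rd:6 wr:3>
#1 MEM src=r0,r8 dispatched  <A:2 Mu:1 Ld:0 B:1 rd:4 wr:3>
#2 ALU src=r3,r3 held:WAW  <A:2 Mu:1 Ld:0 B:1 rd:4 wr:3>
#3 ALU src=r1,r6 dispatched  <A:1 Mu:1 Ld:0 B:1 rd:2 wr:2>
#4 ALU src=r7,r5 dispatched  <A:0 Mu:1 Ld:0 B:1 rd:0 wr:1>
#5 MEM src=r3,r9 held:FU  <A:0 Mu:1 Ld:0 B:1 rd:0 wr:1>

reason(slot 2) = WAW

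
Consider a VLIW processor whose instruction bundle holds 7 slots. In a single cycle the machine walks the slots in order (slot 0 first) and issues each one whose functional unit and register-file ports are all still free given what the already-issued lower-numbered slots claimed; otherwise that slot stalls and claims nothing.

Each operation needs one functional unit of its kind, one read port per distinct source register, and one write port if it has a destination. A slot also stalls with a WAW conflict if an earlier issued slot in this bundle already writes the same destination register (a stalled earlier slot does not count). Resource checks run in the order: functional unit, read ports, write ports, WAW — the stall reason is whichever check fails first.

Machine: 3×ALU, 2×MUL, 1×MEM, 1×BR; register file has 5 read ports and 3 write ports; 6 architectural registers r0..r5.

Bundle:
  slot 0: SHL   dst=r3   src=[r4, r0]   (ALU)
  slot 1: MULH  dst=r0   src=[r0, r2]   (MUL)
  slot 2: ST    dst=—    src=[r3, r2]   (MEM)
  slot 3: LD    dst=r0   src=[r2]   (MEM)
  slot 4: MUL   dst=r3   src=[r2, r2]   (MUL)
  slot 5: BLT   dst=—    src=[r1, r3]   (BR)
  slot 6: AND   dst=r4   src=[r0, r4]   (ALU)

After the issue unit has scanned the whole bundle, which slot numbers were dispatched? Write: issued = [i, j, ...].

issued = [0, 1]

  0. ALU→r3 ⇒ go  {2A/2Mu/1Ld/1B | 3r 2w}
  1. MUL→r0 ⇒ go  {2A/1Mu/1Ld/1B | 1r 1w}
  2. MEM ⇒ no(RD_PORT)  {2A/1Mu/1Ld/1B | 1r 1w}
  3. MEM→r0 ⇒ no(WAW)  {2A/1Mu/1Ld/1B | 1r 1w}
  4. MUL→r3 ⇒ no(WAW)  {2A/1Mu/1Ld/1B | 1r 1w}
  5. BR ⇒ no(RD_PORT)  {2A/1Mu/1Ld/1B | 1r 1w}
  6. ALU→r4 ⇒ no(RD_PORT)  {2A/1Mu/1Ld/1B | 1r 1w}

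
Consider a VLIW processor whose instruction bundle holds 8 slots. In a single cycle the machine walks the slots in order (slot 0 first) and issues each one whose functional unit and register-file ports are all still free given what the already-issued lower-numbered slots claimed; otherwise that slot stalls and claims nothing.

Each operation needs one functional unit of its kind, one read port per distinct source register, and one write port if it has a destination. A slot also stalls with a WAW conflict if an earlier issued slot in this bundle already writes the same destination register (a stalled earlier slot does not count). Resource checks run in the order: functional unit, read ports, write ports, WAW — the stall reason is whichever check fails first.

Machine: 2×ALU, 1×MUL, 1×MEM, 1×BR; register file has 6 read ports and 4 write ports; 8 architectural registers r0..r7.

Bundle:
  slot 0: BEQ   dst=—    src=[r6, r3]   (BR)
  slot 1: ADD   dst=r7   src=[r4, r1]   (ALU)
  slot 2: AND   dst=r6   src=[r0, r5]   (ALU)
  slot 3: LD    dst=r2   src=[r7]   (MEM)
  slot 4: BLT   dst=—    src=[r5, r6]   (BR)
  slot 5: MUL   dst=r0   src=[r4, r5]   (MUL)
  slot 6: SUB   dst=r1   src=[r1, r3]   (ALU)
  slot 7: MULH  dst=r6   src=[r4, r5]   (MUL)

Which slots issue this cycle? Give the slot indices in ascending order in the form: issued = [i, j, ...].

issued = [0, 1, 2]

  0. BR ⇒ go  {2A/1Mu/1Ld/0B | 4r 4w}
  1. ALU→r7 ⇒ go  {1A/1Mu/1Ld/0B | 2r 3w}
  2. ALU→r6 ⇒ go  {0A/1Mu/1Ld/0B | 0r 2w}
  3. MEM→r2 ⇒ no(RD_PORT)  {0A/1Mu/1Ld/0B | 0r 2w}
  4. BR ⇒ no(FU)  {0A/1Mu/1Ld/0B | 0r 2w}
  5. MUL→r0 ⇒ no(RD_PORT)  {0A/1Mu/1Ld/0B | 0r 2w}
  6. ALU→r1 ⇒ no(FU)  {0A/1Mu/1Ld/0B | 0r 2w}
  7. MUL→r6 ⇒ no(RD_PORT)  {0A/1Mu/1Ld/0B | 0r 2w}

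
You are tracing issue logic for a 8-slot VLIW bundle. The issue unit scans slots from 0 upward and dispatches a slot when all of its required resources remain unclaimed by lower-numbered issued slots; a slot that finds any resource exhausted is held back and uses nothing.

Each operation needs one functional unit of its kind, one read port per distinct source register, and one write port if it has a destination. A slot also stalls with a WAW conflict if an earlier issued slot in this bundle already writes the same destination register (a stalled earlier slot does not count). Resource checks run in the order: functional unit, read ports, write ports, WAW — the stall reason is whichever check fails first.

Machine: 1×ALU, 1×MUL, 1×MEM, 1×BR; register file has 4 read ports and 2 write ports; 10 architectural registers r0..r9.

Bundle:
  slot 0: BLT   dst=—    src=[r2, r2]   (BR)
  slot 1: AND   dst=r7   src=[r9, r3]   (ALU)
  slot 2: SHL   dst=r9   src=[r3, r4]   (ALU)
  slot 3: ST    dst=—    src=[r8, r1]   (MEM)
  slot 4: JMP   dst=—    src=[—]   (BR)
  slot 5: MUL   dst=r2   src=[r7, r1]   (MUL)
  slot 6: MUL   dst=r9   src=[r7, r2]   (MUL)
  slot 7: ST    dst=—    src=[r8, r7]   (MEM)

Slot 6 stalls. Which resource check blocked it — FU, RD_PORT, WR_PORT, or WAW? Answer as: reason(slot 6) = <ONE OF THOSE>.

  0. BR ⇒ go  {1A/1Mu/1Ld/0B | 3r 2w}
  1. ALU→r7 ⇒ go  {0A/1Mu/1Ld/0B | 1r 1w}
  2. ALU→r9 ⇒ no(FU)  {0A/1Mu/1Ld/0B | 1r 1w}
  3. MEM ⇒ no(RD_PORT)  {0A/1Mu/1Ld/0B | 1r 1w}
  4. BR ⇒ no(FU)  {0A/1Mu/1Ld/0B | 1r 1w}
  5. MUL→r2 ⇒ no(RD_PORT)  {0A/1Mu/1Ld/0B | 1r 1w}
  6. MUL→r9 ⇒ no(RD_PORT)  {0A/1Mu/1Ld/0B | 1r 1w}
  7. MEM ⇒ no(RD_PORT)  {0A/1Mu/1Ld/0B | 1r 1w}

reason(slot 6) = RD_PORT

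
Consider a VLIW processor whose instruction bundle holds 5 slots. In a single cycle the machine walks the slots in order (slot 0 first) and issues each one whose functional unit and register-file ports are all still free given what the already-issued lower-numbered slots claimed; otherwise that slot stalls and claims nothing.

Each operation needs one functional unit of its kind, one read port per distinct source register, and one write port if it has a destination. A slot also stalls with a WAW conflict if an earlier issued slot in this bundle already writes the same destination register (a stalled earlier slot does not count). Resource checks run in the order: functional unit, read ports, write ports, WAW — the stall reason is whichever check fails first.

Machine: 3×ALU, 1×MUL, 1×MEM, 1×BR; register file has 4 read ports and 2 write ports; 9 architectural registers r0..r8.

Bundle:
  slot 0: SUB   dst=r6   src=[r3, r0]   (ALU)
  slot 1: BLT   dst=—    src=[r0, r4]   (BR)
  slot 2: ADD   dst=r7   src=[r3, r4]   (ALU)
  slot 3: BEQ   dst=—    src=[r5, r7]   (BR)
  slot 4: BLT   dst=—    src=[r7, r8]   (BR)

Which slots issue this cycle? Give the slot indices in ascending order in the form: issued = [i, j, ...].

issued = [0, 1]

[0] ALU needs rd=2 wr=1: ok; after: ALU=2 MUL=1 MEM=1 BR=1, R=2, W=1
[1] BR needs rd=2 wr=0: ok; after: ALU=2 MUL=1 MEM=1 BR=0, R=0, W=1
[2] ALU needs rd=2 wr=1: RD_PORT; after: ALU=2 MUL=1 MEM=1 BR=0, R=0, W=1
[3] BR needs rd=2 wr=0: FU; after: ALU=2 MUL=1 MEM=1 BR=0, R=0, W=1
[4] BR needs rd=2 wr=0: FU; after: ALU=2 MUL=1 MEM=1 BR=0, R=0, W=1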